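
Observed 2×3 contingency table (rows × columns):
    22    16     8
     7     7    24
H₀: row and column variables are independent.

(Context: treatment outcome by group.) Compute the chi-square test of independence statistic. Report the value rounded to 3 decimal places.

test statistic = 18.688

Row totals [46, 38], col totals [29, 23, 32], n=84
χ² = (22−15.88)²/15.88 + (16−12.60)²/12.60 + (8−17.52)²/17.52 + (7−13.12)²/13.12 + (7−10.40)²/10.40 + (24−14.48)²/14.48 = 18.6880
df = 2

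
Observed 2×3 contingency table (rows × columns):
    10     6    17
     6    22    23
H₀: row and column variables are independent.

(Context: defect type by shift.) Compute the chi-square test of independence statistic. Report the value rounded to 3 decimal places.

Row totals [33, 51], col totals [16, 28, 40], n=84
χ² = (10−6.29)²/6.29 + (6−11.00)²/11.00 + (17−15.71)²/15.71 + (6−9.71)²/9.71 + (22−17.00)²/17.00 + (23−24.29)²/24.29 = 7.5316
df = 2

test statistic = 7.532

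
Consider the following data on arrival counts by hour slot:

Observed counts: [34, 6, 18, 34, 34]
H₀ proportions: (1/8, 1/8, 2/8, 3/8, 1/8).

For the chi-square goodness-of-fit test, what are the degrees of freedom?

degrees of freedom = 4

df = k − 1 = 5 − 1 = 4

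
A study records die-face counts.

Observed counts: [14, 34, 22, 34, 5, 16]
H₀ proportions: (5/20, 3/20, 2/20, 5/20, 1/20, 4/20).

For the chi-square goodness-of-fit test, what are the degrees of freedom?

df = k − 1 = 6 − 1 = 5

degrees of freedom = 5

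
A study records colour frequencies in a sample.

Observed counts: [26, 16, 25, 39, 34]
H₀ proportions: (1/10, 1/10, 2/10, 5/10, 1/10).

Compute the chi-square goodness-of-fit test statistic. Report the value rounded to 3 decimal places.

n = 140; E_i = n·p_i = [14.00, 14.00, 28.00, 70.00, 14.00]
χ² = (26−14.00)²/14.00 + (16−14.00)²/14.00 + (25−28.00)²/28.00 + (39−70.00)²/70.00 + (34−14.00)²/14.00 = 53.1929
df = 4

test statistic = 53.193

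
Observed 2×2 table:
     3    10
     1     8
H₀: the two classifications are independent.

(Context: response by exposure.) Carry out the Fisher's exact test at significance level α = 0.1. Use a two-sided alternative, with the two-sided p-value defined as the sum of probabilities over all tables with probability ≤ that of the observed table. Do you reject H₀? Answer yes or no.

Margins: r₁=13, r₂=9, c₁=4, c₂=18, n=22
p_obs = C(13,3)·C(9,1)/C(22,4); sum pmf over tables with pmf ≤ p_obs
p-value (two-sided) = 0.61613
At α=0.1: p ≥ α → fail to reject H₀

reject H₀: no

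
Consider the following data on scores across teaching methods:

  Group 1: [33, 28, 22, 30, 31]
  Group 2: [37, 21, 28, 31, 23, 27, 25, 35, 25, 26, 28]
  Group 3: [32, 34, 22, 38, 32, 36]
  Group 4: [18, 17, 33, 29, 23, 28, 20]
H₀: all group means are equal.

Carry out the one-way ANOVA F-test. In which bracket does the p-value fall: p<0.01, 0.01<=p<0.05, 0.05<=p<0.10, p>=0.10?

Group means [28.80, 27.82, 32.33, 24.00], grand mean 28.000
SSB = Σnᵢ(x̄ᵢ−x̄)² = 228.230; SSW = ΣΣ(x−x̄ᵢ)² = 685.770
MSB = 228.230/3 = 76.0768; MSW = 685.770/25 = 27.4308
F = MSB/MSW = 2.7734
df = (3, 25)
p-value (upper-tail) = 0.06237
→ bracket: 0.05<=p<0.10

p-value bracket: 0.05<=p<0.10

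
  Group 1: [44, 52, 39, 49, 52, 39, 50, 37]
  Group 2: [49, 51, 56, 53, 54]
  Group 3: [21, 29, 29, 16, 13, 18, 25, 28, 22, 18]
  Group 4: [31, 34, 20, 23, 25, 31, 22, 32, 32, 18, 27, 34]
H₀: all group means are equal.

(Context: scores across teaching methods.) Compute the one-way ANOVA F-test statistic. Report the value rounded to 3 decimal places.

test statistic = 51.293

Group means [45.25, 52.60, 21.90, 27.42], grand mean 33.514
SSB = Σnᵢ(x̄ᵢ−x̄)² = 4718.226; SSW = ΣΣ(x−x̄ᵢ)² = 950.517
MSB = 4718.226/3 = 1572.7421; MSW = 950.517/31 = 30.6618
F = MSB/MSW = 51.2932
df = (3, 31)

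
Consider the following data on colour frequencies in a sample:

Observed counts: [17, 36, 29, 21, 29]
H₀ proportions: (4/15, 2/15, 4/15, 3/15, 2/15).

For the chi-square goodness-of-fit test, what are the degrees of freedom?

df = k − 1 = 5 − 1 = 4

degrees of freedom = 4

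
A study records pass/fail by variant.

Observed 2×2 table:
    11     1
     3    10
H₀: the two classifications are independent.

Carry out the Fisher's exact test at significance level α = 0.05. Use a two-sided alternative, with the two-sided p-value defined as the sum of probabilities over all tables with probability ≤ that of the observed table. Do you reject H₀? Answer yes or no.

reject H₀: yes

Margins: r₁=12, r₂=13, c₁=14, c₂=11, n=25
p_obs = C(12,11)·C(13,3)/C(25,14); sum pmf over tables with pmf ≤ p_obs
p-value (two-sided) = 0.00098
At α=0.05: p < α → reject H₀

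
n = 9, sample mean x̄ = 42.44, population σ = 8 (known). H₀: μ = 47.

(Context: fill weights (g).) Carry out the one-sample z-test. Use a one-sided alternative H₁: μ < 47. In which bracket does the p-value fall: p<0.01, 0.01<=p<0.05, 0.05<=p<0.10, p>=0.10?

SE = σ/√n = 8/√9 = 2.6667
z = (x̄−μ₀)/SE = (42.44−47)/2.6667 = -1.7100
p-value (one-sided, H₁ less) = 0.04363
→ bracket: 0.01<=p<0.05

p-value bracket: 0.01<=p<0.05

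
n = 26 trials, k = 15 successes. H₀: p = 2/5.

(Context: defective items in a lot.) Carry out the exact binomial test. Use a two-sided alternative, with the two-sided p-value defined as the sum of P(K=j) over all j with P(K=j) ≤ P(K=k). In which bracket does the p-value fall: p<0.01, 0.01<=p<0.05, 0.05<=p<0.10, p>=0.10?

p-value bracket: 0.05<=p<0.10

Exact binomial: n=26, k=15, p₀=2/5=0.4000
P(X=j) = C(n,j)·p₀^j·(1−p₀)^(n−j); p = Σ P(X=j) over j with P(X=j) ≤ P(X=15)
p-value (two-sided) = 0.07316
→ bracket: 0.05<=p<0.10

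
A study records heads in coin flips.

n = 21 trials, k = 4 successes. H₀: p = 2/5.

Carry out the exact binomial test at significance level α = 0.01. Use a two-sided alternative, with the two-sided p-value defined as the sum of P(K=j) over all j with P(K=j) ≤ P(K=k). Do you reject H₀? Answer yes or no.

reject H₀: no

Exact binomial: n=21, k=4, p₀=2/5=0.4000
P(X=j) = C(n,j)·p₀^j·(1−p₀)^(n−j); p = Σ P(X=j) over j with P(X=j) ≤ P(X=4)
p-value (two-sided) = 0.07218
At α=0.01: p ≥ α → fail to reject H₀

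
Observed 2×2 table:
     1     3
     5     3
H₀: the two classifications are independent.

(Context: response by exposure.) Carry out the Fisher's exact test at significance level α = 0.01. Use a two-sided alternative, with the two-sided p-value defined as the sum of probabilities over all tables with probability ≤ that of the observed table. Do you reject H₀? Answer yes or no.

Margins: r₁=4, r₂=8, c₁=6, c₂=6, n=12
p_obs = C(4,1)·C(8,5)/C(12,6); sum pmf over tables with pmf ≤ p_obs
p-value (two-sided) = 0.54545
At α=0.01: p ≥ α → fail to reject H₀

reject H₀: no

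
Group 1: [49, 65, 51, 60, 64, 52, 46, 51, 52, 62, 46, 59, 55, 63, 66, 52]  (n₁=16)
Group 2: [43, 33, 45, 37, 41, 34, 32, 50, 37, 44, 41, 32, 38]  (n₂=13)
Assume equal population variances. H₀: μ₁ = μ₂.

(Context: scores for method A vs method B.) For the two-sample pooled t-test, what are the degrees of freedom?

degrees of freedom = 27

df = n₁ + n₂ − 2 = 16 + 13 − 2 = 27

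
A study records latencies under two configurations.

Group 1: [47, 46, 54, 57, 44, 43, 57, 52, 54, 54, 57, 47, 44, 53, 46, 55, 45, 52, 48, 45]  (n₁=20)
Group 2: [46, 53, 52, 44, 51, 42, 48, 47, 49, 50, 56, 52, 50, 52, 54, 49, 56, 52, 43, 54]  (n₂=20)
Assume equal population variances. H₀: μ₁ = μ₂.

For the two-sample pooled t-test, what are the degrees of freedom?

degrees of freedom = 38

df = n₁ + n₂ − 2 = 20 + 20 − 2 = 38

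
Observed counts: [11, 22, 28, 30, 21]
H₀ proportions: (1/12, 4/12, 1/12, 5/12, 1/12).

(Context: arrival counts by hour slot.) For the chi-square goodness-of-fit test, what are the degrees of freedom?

df = k − 1 = 5 − 1 = 4

degrees of freedom = 4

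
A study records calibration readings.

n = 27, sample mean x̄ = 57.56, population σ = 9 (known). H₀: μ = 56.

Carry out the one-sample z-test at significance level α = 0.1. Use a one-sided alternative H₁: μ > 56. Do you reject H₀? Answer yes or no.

reject H₀: no

SE = σ/√n = 9/√27 = 1.7321
z = (x̄−μ₀)/SE = (57.56−56)/1.7321 = 0.9007
p-value (one-sided, H₁ greater) = 0.18388
At α=0.1: p ≥ α → fail to reject H₀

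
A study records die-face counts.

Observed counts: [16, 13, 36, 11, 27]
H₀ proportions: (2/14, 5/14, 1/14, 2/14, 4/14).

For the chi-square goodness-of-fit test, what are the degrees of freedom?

df = k − 1 = 5 − 1 = 4

degrees of freedom = 4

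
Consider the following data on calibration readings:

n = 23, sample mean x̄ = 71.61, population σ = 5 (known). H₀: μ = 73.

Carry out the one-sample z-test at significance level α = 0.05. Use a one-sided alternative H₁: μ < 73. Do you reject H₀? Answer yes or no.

reject H₀: no

SE = σ/√n = 5/√23 = 1.0426
z = (x̄−μ₀)/SE = (71.61−73)/1.0426 = -1.3332
p-value (one-sided, H₁ less) = 0.09123
At α=0.05: p ≥ α → fail to reject H₀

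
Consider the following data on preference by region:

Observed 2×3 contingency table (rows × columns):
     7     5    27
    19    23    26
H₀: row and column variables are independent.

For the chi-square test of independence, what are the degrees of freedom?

df = (r−1)(c−1) = (2−1)·(3−1) = 2

degrees of freedom = 2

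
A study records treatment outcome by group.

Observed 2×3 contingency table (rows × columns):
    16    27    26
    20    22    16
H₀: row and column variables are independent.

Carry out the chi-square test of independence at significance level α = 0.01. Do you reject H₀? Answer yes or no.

reject H₀: no

Row totals [69, 58], col totals [36, 49, 42], n=127
χ² = (16−19.56)²/19.56 + (27−26.62)²/26.62 + (26−22.82)²/22.82 + (20−16.44)²/16.44 + (22−22.38)²/22.38 + (16−19.18)²/19.18 = 2.4009
df = 2
p-value (upper-tail) = 0.30107
At α=0.01: p ≥ α → fail to reject H₀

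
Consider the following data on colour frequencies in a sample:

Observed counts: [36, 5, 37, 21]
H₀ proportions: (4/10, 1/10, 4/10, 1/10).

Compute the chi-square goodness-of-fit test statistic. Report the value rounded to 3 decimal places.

n = 99; E_i = n·p_i = [39.60, 9.90, 39.60, 9.90]
χ² = (36−39.60)²/39.60 + (5−9.90)²/9.90 + (37−39.60)²/39.60 + (21−9.90)²/9.90 = 15.3687
df = 3

test statistic = 15.369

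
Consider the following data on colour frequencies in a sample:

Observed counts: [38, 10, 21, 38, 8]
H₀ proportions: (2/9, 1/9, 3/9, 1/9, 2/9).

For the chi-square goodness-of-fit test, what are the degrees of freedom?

df = k − 1 = 5 − 1 = 4

degrees of freedom = 4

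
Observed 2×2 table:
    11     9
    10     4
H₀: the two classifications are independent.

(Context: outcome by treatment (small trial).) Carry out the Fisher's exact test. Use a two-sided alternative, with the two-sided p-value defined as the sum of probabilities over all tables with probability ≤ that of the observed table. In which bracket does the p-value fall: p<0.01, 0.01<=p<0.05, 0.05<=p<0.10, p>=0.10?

p-value bracket: p>=0.10

Margins: r₁=20, r₂=14, c₁=21, c₂=13, n=34
p_obs = C(20,11)·C(14,10)/C(34,21); sum pmf over tables with pmf ≤ p_obs
p-value (two-sided) = 0.47738
→ bracket: p>=0.10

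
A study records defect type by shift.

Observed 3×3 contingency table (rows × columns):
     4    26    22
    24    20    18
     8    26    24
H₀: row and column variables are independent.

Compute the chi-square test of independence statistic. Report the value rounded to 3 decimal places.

Row totals [52, 62, 58], col totals [36, 72, 64], n=172
χ² = (4−10.88)²/10.88 + (26−21.77)²/21.77 + (22−19.35)²/19.35 + (24−12.98)²/12.98 + (20−25.95)²/25.95 + (18−23.07)²/23.07 + (8−12.14)²/12.14 + (26−24.28)²/24.28 + (24−21.58)²/21.58 = 19.1883
df = 4

test statistic = 19.188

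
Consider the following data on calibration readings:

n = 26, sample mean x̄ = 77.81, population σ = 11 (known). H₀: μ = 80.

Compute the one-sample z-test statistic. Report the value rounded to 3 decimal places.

test statistic = -1.015

SE = σ/√n = 11/√26 = 2.1573
z = (x̄−μ₀)/SE = (77.81−80)/2.1573 = -1.0152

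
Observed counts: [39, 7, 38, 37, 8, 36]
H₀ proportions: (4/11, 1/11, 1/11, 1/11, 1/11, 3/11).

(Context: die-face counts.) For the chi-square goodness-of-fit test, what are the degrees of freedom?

degrees of freedom = 5

df = k − 1 = 6 − 1 = 5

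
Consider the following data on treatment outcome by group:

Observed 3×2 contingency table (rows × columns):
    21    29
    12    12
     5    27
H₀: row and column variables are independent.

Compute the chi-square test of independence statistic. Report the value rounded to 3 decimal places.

test statistic = 8.604

Row totals [50, 24, 32], col totals [38, 68], n=106
χ² = (21−17.92)²/17.92 + (29−32.08)²/32.08 + (12−8.60)²/8.60 + (12−15.40)²/15.40 + (5−11.47)²/11.47 + (27−20.53)²/20.53 = 8.6036
df = 2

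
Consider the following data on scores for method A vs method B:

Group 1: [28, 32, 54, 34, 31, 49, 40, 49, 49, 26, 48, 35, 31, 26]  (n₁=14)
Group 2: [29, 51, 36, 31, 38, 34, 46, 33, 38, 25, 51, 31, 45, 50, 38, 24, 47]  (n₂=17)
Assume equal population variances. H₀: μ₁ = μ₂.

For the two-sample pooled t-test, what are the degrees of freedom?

degrees of freedom = 29

df = n₁ + n₂ − 2 = 14 + 17 − 2 = 29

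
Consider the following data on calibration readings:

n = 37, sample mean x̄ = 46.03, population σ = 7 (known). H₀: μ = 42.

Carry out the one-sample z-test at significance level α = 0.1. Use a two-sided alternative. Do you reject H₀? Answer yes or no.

SE = σ/√n = 7/√37 = 1.1508
z = (x̄−μ₀)/SE = (46.03−42)/1.1508 = 3.5019
p-value (two-sided) = 0.00046
At α=0.1: p < α → reject H₀

reject H₀: yes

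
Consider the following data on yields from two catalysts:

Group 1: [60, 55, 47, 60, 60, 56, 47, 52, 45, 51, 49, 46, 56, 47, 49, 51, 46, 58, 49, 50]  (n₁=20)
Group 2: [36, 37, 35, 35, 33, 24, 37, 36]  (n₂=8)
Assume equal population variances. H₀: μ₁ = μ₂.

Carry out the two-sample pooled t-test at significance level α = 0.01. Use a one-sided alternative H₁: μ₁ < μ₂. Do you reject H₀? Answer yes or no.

reject H₀: no

x̄₁=51.700, s₁=5.110, n₁=20
x̄₂=34.125, s₂=4.291, n₂=8
s_p² = [19·5.110² + 7·4.291²]/26 = 24.0413
SE = √(s_p²·(1/20+1/8)) = 2.0512
t = (51.700−34.125)/2.0512 = 8.5683
df = 26
p-value (one-sided, H₁ less) = 1.00000
At α=0.01: p ≥ α → fail to reject H₀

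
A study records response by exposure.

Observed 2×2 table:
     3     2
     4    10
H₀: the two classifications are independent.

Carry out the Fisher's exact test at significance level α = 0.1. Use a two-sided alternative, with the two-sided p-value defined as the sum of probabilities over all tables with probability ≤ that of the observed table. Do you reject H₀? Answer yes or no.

reject H₀: no

Margins: r₁=5, r₂=14, c₁=7, c₂=12, n=19
p_obs = C(5,3)·C(14,4)/C(19,7); sum pmf over tables with pmf ≤ p_obs
p-value (two-sided) = 0.30470
At α=0.1: p ≥ α → fail to reject H₀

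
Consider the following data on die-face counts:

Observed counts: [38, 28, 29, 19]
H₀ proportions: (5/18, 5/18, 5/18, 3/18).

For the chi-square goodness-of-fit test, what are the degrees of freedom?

df = k − 1 = 4 − 1 = 3

degrees of freedom = 3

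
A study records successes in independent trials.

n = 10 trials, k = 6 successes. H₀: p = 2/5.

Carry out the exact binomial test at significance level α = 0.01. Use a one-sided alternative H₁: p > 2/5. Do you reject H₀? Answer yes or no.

Exact binomial: n=10, k=6, p₀=2/5=0.4000
P(X≥6) from Σ C(n,i)·p₀^i·(1−p₀)^(n−i)
p-value (one-sided, H₁ greater) = 0.16624
At α=0.01: p ≥ α → fail to reject H₀

reject H₀: no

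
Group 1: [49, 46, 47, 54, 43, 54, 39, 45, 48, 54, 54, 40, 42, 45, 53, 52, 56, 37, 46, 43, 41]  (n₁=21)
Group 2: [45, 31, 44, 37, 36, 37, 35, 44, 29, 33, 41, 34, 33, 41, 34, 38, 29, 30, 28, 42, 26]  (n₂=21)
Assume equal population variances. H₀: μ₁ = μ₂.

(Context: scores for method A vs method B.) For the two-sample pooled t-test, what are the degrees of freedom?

df = n₁ + n₂ − 2 = 21 + 21 − 2 = 40

degrees of freedom = 40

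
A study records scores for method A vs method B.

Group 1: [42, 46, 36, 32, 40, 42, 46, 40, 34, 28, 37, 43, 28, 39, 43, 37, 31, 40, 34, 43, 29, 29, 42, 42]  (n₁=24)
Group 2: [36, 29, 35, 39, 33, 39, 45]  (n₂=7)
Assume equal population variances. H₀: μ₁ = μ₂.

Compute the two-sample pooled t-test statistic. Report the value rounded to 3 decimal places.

x̄₁=37.625, s₁=5.754, n₁=24
x̄₂=36.571, s₂=5.094, n₂=7
s_p² = [23·5.754² + 6·5.094²]/29 = 31.6324
SE = √(s_p²·(1/24+1/7)) = 2.4160
t = (37.625−36.571)/2.4160 = 0.4361
df = 29

test statistic = 0.436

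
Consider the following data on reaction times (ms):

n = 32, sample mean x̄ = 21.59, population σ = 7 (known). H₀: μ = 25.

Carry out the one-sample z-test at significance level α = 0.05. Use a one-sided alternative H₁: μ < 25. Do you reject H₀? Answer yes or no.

reject H₀: yes

SE = σ/√n = 7/√32 = 1.2374
z = (x̄−μ₀)/SE = (21.59−25)/1.2374 = -2.7557
p-value (one-sided, H₁ less) = 0.00293
At α=0.05: p < α → reject H₀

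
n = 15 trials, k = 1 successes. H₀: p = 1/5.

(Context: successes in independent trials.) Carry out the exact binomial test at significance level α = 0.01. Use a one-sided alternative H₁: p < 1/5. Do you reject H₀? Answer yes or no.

Exact binomial: n=15, k=1, p₀=1/5=0.2000
P(X≤1) from Σ C(n,i)·p₀^i·(1−p₀)^(n−i)
p-value (one-sided, H₁ less) = 0.16713
At α=0.01: p ≥ α → fail to reject H₀

reject H₀: no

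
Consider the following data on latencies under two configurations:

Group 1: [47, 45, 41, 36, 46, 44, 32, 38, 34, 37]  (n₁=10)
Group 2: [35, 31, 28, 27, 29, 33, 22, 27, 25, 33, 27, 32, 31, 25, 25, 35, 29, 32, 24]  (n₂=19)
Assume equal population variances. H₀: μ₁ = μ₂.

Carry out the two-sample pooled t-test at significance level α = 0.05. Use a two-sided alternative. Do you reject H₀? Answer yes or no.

reject H₀: yes

x̄₁=40.000, s₁=5.333, n₁=10
x̄₂=28.947, s₂=3.837, n₂=19
s_p² = [9·5.333² + 18·3.837²]/27 = 19.2943
SE = √(s_p²·(1/10+1/19)) = 1.7161
t = (40.000−28.947)/1.7161 = 6.4406
df = 27
p-value (two-sided) = 0.00000
At α=0.05: p < α → reject H₀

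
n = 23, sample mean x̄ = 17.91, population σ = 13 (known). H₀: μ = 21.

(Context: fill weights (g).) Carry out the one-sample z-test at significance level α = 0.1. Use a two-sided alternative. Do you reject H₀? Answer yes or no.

SE = σ/√n = 13/√23 = 2.7107
z = (x̄−μ₀)/SE = (17.91−21)/2.7107 = -1.1399
p-value (two-sided) = 0.25431
At α=0.1: p ≥ α → fail to reject H₀

reject H₀: no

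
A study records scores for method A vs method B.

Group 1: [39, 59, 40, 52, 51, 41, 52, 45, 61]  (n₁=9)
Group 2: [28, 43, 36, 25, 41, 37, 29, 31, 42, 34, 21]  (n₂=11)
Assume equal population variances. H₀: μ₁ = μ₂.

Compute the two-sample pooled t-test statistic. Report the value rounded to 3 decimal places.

x̄₁=48.889, s₁=8.115, n₁=9
x̄₂=33.364, s₂=7.229, n₂=11
s_p² = [8·8.115² + 10·7.229²]/18 = 58.3019
SE = √(s_p²·(1/9+1/11)) = 3.4319
t = (48.889−33.364)/3.4319 = 4.5238
df = 18

test statistic = 4.524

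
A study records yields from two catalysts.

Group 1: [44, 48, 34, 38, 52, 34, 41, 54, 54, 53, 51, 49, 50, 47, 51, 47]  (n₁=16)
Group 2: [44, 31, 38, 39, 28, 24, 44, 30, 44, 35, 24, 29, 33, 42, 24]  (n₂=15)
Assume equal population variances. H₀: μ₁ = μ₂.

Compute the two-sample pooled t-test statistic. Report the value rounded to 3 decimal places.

test statistic = 5.001

x̄₁=46.688, s₁=6.671, n₁=16
x̄₂=33.933, s₂=7.526, n₂=15
s_p² = [15·6.671² + 14·7.526²]/29 = 50.3576
SE = √(s_p²·(1/16+1/15)) = 2.5504
t = (46.688−33.933)/2.5504 = 5.0009
df = 29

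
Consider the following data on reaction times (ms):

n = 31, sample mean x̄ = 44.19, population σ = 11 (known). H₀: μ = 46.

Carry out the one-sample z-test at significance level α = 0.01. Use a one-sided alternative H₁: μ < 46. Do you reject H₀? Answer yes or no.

reject H₀: no

SE = σ/√n = 11/√31 = 1.9757
z = (x̄−μ₀)/SE = (44.19−46)/1.9757 = -0.9162
p-value (one-sided, H₁ less) = 0.17979
At α=0.01: p ≥ α → fail to reject H₀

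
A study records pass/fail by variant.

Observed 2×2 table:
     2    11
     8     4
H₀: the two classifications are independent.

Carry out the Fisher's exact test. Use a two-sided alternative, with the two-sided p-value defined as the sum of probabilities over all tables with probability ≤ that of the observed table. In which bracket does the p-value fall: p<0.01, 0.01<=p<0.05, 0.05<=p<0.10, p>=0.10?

Margins: r₁=13, r₂=12, c₁=10, c₂=15, n=25
p_obs = C(13,2)·C(12,8)/C(25,10); sum pmf over tables with pmf ≤ p_obs
p-value (two-sided) = 0.01542
→ bracket: 0.01<=p<0.05

p-value bracket: 0.01<=p<0.05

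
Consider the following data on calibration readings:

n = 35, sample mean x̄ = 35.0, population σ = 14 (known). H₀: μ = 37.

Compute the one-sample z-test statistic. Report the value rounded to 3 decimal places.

SE = σ/√n = 14/√35 = 2.3664
z = (x̄−μ₀)/SE = (35.0−37)/2.3664 = -0.8452

test statistic = -0.845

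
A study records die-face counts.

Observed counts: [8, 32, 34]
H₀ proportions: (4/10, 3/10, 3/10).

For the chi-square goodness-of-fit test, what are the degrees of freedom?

degrees of freedom = 2

df = k − 1 = 3 − 1 = 2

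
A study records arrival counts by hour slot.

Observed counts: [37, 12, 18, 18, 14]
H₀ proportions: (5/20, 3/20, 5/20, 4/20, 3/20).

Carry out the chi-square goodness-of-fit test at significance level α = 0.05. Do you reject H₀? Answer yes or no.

reject H₀: no

n = 99; E_i = n·p_i = [24.75, 14.85, 24.75, 19.80, 14.85]
χ² = (37−24.75)²/24.75 + (12−14.85)²/14.85 + (18−24.75)²/24.75 + (18−19.80)²/19.80 + (14−14.85)²/14.85 = 8.6633
df = 4
p-value (upper-tail) = 0.07009
At α=0.05: p ≥ α → fail to reject H₀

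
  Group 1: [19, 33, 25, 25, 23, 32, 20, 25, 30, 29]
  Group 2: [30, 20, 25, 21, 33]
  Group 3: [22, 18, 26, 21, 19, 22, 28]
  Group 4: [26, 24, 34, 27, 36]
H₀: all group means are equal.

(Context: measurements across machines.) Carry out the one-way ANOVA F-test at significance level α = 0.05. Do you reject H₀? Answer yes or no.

reject H₀: no

Group means [26.10, 25.80, 22.29, 29.40], grand mean 25.667
SSB = Σnᵢ(x̄ᵢ−x̄)² = 151.671; SSW = ΣΣ(x−x̄ᵢ)² = 522.329
MSB = 151.671/3 = 50.5571; MSW = 522.329/23 = 22.7099
F = MSB/MSW = 2.2262
df = (3, 23)
p-value (upper-tail) = 0.11229
At α=0.05: p ≥ α → fail to reject H₀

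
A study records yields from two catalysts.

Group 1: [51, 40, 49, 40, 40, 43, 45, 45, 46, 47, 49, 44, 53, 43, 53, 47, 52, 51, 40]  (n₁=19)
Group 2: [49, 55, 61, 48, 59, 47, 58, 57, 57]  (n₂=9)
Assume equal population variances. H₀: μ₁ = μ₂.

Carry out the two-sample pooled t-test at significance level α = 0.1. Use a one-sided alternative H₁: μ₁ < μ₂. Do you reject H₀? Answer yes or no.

reject H₀: yes

x̄₁=46.211, s₁=4.541, n₁=19
x̄₂=54.556, s₂=5.199, n₂=9
s_p² = [18·4.541² + 8·5.199²]/26 = 22.5915
SE = √(s_p²·(1/19+1/9)) = 1.9233
t = (46.211−54.556)/1.9233 = -4.3388
df = 26
p-value (one-sided, H₁ less) = 0.00010
At α=0.1: p < α → reject H₀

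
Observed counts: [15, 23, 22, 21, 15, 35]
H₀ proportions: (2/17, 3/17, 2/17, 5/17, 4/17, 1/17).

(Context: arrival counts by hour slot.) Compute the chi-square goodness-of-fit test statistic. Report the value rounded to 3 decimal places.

n = 131; E_i = n·p_i = [15.41, 23.12, 15.41, 38.53, 30.82, 7.71]
χ² = (15−15.41)²/15.41 + (23−23.12)²/23.12 + (22−15.41)²/15.41 + (21−38.53)²/38.53 + (15−30.82)²/30.82 + (35−7.71)²/7.71 = 115.6017
df = 5

test statistic = 115.602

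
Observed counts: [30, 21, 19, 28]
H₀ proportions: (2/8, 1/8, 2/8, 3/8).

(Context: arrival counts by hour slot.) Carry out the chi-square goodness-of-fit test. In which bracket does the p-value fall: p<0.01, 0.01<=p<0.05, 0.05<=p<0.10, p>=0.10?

n = 98; E_i = n·p_i = [24.50, 12.25, 24.50, 36.75]
χ² = (30−24.50)²/24.50 + (21−12.25)²/12.25 + (19−24.50)²/24.50 + (28−36.75)²/36.75 = 10.8027
df = 3
p-value (upper-tail) = 0.01284
→ bracket: 0.01<=p<0.05

p-value bracket: 0.01<=p<0.05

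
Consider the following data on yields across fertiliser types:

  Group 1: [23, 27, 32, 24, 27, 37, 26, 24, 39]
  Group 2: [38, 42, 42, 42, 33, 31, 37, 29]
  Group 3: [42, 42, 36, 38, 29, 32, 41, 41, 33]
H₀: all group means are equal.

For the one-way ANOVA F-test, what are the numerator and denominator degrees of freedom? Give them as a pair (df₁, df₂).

k = 3 groups, N = 26 total
df = (k−1, N−k) = (3−1, 26−3) = (2, 23)

degrees of freedom = [2, 23]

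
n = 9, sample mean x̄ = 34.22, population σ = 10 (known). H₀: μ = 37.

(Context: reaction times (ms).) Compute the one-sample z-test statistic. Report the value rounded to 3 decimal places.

test statistic = -0.834

SE = σ/√n = 10/√9 = 3.3333
z = (x̄−μ₀)/SE = (34.22−37)/3.3333 = -0.8340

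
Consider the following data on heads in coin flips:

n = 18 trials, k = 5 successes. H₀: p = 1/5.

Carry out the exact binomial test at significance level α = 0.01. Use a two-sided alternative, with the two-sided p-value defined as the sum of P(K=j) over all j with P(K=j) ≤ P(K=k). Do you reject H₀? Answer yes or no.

reject H₀: no

Exact binomial: n=18, k=5, p₀=1/5=0.2000
P(X=j) = C(n,j)·p₀^j·(1−p₀)^(n−j); p = Σ P(X=j) over j with P(X=j) ≤ P(X=5)
p-value (two-sided) = 0.38273
At α=0.01: p ≥ α → fail to reject H₀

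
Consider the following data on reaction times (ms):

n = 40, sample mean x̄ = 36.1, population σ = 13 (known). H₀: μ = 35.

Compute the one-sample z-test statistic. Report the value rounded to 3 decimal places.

SE = σ/√n = 13/√40 = 2.0555
z = (x̄−μ₀)/SE = (36.1−35)/2.0555 = 0.5352

test statistic = 0.535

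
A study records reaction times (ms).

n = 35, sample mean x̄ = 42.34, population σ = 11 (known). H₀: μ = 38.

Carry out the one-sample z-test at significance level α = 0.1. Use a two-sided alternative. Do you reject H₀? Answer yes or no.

SE = σ/√n = 11/√35 = 1.8593
z = (x̄−μ₀)/SE = (42.34−38)/1.8593 = 2.3342
p-value (two-sided) = 0.01959
At α=0.1: p < α → reject H₀

reject H₀: yes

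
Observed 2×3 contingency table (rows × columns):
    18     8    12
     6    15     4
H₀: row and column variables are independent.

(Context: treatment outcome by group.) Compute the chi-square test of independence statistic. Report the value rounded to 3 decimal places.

test statistic = 9.868

Row totals [38, 25], col totals [24, 23, 16], n=63
χ² = (18−14.48)²/14.48 + (8−13.87)²/13.87 + (12−9.65)²/9.65 + (6−9.52)²/9.52 + (15−9.13)²/9.13 + (4−6.35)²/6.35 = 9.8681
df = 2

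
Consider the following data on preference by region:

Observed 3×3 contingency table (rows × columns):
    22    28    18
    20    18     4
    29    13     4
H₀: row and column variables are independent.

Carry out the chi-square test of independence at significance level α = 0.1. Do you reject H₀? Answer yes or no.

reject H₀: yes

Row totals [68, 42, 46], col totals [71, 59, 26], n=156
χ² = (22−30.95)²/30.95 + (28−25.72)²/25.72 + (18−11.33)²/11.33 + (20−19.12)²/19.12 + (18−15.88)²/15.88 + (4−7.00)²/7.00 + (29−20.94)²/20.94 + (13−17.40)²/17.40 + (4−7.67)²/7.67 = 14.2912
df = 4
p-value (upper-tail) = 0.00642
At α=0.1: p < α → reject H₀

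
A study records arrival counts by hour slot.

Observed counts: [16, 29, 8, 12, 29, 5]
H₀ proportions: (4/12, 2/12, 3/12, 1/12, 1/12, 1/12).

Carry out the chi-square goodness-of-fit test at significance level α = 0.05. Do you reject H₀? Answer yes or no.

n = 99; E_i = n·p_i = [33.00, 16.50, 24.75, 8.25, 8.25, 8.25]
χ² = (16−33.00)²/33.00 + (29−16.50)²/16.50 + (8−24.75)²/24.75 + (12−8.25)²/8.25 + (29−8.25)²/8.25 + (5−8.25)²/8.25 = 84.7374
df = 5
p-value (upper-tail) = 0.00000
At α=0.05: p < α → reject H₀

reject H₀: yes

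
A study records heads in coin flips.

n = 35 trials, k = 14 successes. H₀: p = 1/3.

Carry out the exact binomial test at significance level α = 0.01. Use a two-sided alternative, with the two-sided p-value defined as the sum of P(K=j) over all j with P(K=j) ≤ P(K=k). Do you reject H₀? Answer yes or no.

Exact binomial: n=35, k=14, p₀=1/3=0.3333
P(X=j) = C(n,j)·p₀^j·(1−p₀)^(n−j); p = Σ P(X=j) over j with P(X=j) ≤ P(X=14)
p-value (two-sided) = 0.47329
At α=0.01: p ≥ α → fail to reject H₀

reject H₀: no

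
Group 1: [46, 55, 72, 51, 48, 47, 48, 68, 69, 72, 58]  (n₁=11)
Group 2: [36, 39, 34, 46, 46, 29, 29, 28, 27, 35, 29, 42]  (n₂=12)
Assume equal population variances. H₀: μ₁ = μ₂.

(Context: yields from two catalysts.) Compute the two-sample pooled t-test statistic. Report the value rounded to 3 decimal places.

x̄₁=57.636, s₁=10.652, n₁=11
x̄₂=35.000, s₂=6.941, n₂=12
s_p² = [10·10.652² + 11·6.941²]/21 = 79.2641
SE = √(s_p²·(1/11+1/12)) = 3.7163
t = (57.636−35.000)/3.7163 = 6.0910
df = 21

test statistic = 6.091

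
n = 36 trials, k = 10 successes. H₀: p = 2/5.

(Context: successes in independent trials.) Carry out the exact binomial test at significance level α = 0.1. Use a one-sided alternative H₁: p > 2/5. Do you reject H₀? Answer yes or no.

Exact binomial: n=36, k=10, p₀=2/5=0.4000
P(X≥10) from Σ C(n,i)·p₀^i·(1−p₀)^(n−i)
p-value (one-sided, H₁ greater) = 0.95510
At α=0.1: p ≥ α → fail to reject H₀

reject H₀: no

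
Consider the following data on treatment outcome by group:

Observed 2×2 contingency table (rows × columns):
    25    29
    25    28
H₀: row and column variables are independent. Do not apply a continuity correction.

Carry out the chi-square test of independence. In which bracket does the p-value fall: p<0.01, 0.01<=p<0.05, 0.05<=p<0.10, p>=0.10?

p-value bracket: p>=0.10

Row totals [54, 53], col totals [50, 57], n=107
χ² = (25−25.23)²/25.23 + (29−28.77)²/28.77 + (25−24.77)²/24.77 + (28−28.23)²/28.23 = 0.0082
df = 1
p-value (upper-tail) = 0.92785
→ bracket: p>=0.10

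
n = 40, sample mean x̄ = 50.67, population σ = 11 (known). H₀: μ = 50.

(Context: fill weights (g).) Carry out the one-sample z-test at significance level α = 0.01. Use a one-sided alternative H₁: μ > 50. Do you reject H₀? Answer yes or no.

reject H₀: no

SE = σ/√n = 11/√40 = 1.7393
z = (x̄−μ₀)/SE = (50.67−50)/1.7393 = 0.3852
p-value (one-sided, H₁ greater) = 0.35004
At α=0.01: p ≥ α → fail to reject H₀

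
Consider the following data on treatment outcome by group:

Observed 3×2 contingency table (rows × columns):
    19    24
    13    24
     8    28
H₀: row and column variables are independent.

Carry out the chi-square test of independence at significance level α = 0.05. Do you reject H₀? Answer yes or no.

Row totals [43, 37, 36], col totals [40, 76], n=116
χ² = (19−14.83)²/14.83 + (24−28.17)²/28.17 + (13−12.76)²/12.76 + (24−24.24)²/24.24 + (8−12.41)²/12.41 + (28−23.59)²/23.59 = 4.1943
df = 2
p-value (upper-tail) = 0.12280
At α=0.05: p ≥ α → fail to reject H₀

reject H₀: no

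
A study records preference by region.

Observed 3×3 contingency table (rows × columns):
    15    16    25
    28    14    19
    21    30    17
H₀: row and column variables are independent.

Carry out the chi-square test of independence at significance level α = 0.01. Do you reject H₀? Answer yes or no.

reject H₀: no

Row totals [56, 61, 68], col totals [64, 60, 61], n=185
χ² = (15−19.37)²/19.37 + (16−18.16)²/18.16 + (25−18.46)²/18.46 + (28−21.10)²/21.10 + (14−19.78)²/19.78 + (19−20.11)²/20.11 + (21−23.52)²/23.52 + (30−22.05)²/22.05 + (17−22.42)²/22.42 = 12.0090
df = 4
p-value (upper-tail) = 0.01728
At α=0.01: p ≥ α → fail to reject H₀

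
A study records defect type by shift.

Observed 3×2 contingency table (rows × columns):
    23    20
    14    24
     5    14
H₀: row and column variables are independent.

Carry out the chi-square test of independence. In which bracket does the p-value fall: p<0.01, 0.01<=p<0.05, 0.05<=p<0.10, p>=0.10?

p-value bracket: 0.05<=p<0.10

Row totals [43, 38, 19], col totals [42, 58], n=100
χ² = (23−18.06)²/18.06 + (20−24.94)²/24.94 + (14−15.96)²/15.96 + (24−22.04)²/22.04 + (5−7.98)²/7.98 + (14−11.02)²/11.02 = 4.6634
df = 2
p-value (upper-tail) = 0.09713
→ bracket: 0.05<=p<0.10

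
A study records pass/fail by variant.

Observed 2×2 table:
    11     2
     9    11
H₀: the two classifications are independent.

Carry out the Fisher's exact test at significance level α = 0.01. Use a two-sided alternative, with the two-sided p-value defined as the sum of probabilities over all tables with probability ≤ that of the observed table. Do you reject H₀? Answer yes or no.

reject H₀: no

Margins: r₁=13, r₂=20, c₁=20, c₂=13, n=33
p_obs = C(13,11)·C(20,9)/C(33,20); sum pmf over tables with pmf ≤ p_obs
p-value (two-sided) = 0.03249
At α=0.01: p ≥ α → fail to reject H₀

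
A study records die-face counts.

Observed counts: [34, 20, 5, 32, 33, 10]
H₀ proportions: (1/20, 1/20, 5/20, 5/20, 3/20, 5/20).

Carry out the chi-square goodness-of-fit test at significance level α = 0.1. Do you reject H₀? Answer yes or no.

n = 134; E_i = n·p_i = [6.70, 6.70, 33.50, 33.50, 20.10, 33.50]
χ² = (34−6.70)²/6.70 + (20−6.70)²/6.70 + (5−33.50)²/33.50 + (32−33.50)²/33.50 + (33−20.10)²/20.10 + (10−33.50)²/33.50 = 186.7164
df = 5
p-value (upper-tail) = 0.00000
At α=0.1: p < α → reject H₀

reject H₀: yes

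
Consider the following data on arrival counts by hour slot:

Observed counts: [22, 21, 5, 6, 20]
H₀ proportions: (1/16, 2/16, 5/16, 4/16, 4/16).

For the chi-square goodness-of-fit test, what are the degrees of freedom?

df = k − 1 = 5 − 1 = 4

degrees of freedom = 4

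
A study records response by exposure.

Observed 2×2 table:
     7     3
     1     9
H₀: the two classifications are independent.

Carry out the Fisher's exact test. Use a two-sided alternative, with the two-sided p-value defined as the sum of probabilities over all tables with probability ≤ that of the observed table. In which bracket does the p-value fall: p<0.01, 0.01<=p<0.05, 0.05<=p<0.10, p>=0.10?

p-value bracket: 0.01<=p<0.05

Margins: r₁=10, r₂=10, c₁=8, c₂=12, n=20
p_obs = C(10,7)·C(10,1)/C(20,8); sum pmf over tables with pmf ≤ p_obs
p-value (two-sided) = 0.01977
→ bracket: 0.01<=p<0.05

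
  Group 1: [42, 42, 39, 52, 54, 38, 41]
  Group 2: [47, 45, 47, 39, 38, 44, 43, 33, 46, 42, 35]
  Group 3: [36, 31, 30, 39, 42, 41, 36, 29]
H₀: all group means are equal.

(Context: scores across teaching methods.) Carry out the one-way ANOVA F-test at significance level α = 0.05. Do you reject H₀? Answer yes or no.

Group means [44.00, 41.73, 35.50], grand mean 40.423
SSB = Σnᵢ(x̄ᵢ−x̄)² = 302.164; SSW = ΣΣ(x−x̄ᵢ)² = 654.182
MSB = 302.164/2 = 151.0822; MSW = 654.182/23 = 28.4427
F = MSB/MSW = 5.3118
df = (2, 23)
p-value (upper-tail) = 0.01269
At α=0.05: p < α → reject H₀

reject H₀: yes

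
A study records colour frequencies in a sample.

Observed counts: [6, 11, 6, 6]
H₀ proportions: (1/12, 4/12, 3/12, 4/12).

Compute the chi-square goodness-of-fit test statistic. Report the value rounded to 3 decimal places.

test statistic = 7.103

n = 29; E_i = n·p_i = [2.42, 9.67, 7.25, 9.67]
χ² = (6−2.42)²/2.42 + (11−9.67)²/9.67 + (6−7.25)²/7.25 + (6−9.67)²/9.67 = 7.1034
df = 3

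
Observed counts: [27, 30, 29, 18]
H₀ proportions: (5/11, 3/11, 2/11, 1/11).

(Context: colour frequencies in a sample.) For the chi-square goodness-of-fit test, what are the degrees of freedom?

df = k − 1 = 4 − 1 = 3

degrees of freedom = 3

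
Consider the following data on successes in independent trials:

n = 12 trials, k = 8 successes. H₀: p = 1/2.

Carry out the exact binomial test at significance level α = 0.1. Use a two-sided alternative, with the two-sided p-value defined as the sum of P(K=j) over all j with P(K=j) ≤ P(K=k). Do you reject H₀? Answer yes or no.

reject H₀: no

Exact binomial: n=12, k=8, p₀=1/2=0.5000
P(X=j) = C(n,j)·p₀^j·(1−p₀)^(n−j); p = Σ P(X=j) over j with P(X=j) ≤ P(X=8)
p-value (two-sided) = 0.38770
At α=0.1: p ≥ α → fail to reject H₀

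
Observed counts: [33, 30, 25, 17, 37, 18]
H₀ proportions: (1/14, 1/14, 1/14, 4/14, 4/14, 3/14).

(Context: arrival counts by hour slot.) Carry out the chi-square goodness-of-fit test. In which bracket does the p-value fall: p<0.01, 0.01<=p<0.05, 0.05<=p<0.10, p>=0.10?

p-value bracket: p<0.01

n = 160; E_i = n·p_i = [11.43, 11.43, 11.43, 45.71, 45.71, 34.29]
χ² = (33−11.43)²/11.43 + (30−11.43)²/11.43 + (25−11.43)²/11.43 + (17−45.71)²/45.71 + (37−45.71)²/45.71 + (18−34.29)²/34.29 = 114.4438
df = 5
p-value (upper-tail) = 0.00000
→ bracket: p<0.01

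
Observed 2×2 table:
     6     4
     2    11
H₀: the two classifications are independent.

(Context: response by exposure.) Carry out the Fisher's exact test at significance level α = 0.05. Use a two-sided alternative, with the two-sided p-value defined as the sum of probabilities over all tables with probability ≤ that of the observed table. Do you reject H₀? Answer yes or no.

reject H₀: yes

Margins: r₁=10, r₂=13, c₁=8, c₂=15, n=23
p_obs = C(10,6)·C(13,2)/C(23,8); sum pmf over tables with pmf ≤ p_obs
p-value (two-sided) = 0.03931
At α=0.05: p < α → reject H₀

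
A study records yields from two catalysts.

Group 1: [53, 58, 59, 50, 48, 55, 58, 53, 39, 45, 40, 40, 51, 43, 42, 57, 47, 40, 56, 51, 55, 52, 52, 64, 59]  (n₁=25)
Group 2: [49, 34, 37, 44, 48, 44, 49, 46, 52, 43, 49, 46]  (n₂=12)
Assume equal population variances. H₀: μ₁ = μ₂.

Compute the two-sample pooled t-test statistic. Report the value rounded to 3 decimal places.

x̄₁=50.680, s₁=7.099, n₁=25
x̄₂=45.083, s₂=5.213, n₂=12
s_p² = [24·7.099² + 11·5.213²]/35 = 43.0959
SE = √(s_p²·(1/25+1/12)) = 2.3055
t = (50.680−45.083)/2.3055 = 2.4276
df = 35

test statistic = 2.428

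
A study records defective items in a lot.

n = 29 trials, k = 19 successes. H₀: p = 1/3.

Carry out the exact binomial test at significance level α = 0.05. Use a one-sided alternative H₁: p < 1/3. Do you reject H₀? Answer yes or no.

reject H₀: no

Exact binomial: n=29, k=19, p₀=1/3=0.3333
P(X≤19) from Σ C(n,i)·p₀^i·(1−p₀)^(n−i)
p-value (one-sided, H₁ less) = 0.99991
At α=0.05: p ≥ α → fail to reject H₀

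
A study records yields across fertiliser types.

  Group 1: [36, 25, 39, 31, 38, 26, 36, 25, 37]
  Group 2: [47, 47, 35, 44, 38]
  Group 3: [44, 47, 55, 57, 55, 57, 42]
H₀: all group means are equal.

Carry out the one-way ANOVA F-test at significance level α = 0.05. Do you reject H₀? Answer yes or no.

reject H₀: yes

Group means [32.56, 42.20, 51.00], grand mean 41.000
SSB = Σnᵢ(x̄ᵢ−x̄)² = 1348.978; SSW = ΣΣ(x−x̄ᵢ)² = 643.022
MSB = 1348.978/2 = 674.4889; MSW = 643.022/18 = 35.7235
F = MSB/MSW = 18.8808
df = (2, 18)
p-value (upper-tail) = 0.00004
At α=0.05: p < α → reject H₀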